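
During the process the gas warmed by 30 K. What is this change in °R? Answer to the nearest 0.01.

54.00°R

An interval of 1 K corresponds to 1.8°R.
30 × 1.8 = 54.00.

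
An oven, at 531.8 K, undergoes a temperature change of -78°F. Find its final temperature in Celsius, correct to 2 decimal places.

215.32°C

Initial temperature in Celsius: 531.8 - 273.15 = 258.6500°C.
The 78°F change is an interval, so only the factor 5/9 applies: -78 × 5/9 = -43.3333°C.
Final Celsius temperature: 258.6500 - 43.3333 = 215.3167°C.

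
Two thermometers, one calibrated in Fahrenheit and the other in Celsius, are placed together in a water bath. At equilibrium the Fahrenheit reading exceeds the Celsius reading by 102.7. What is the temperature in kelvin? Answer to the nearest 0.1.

Let x be the Fahrenheit reading; then the Celsius reading is 5/9·x - 17.7778.
(5/9·x - 17.7778) - x = -102.7  ⇒  (-4/9)·x = -84.9222  ⇒  x = 191.0750°F.
In Celsius: (191.075 - 32) × 5/9 = 88.3750°C.
In kelvin: 88.3750 + 273.15 = 361.5 K.

361.5 K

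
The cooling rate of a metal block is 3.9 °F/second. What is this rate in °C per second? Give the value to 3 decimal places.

Since only a temperature interval is involved, the additive offset between the scales drops out.
A change of 1°F is a change of 5/9°C, so 3.9 × 5/9 = 2.167.

2.167 °C/second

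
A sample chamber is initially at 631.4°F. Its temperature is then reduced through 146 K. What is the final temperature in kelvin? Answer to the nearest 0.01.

460.15 K

Initial temperature in Celsius: (631.4 - 32) × 5/9 = 333.0000°C.
The 146 K change is an interval; Kelvin and Celsius degrees are the same size, so ΔC = -146°C.
Final Celsius temperature: 333.0000 - 146.0000 = 187.0000°C.
In kelvin: 187.0000 + 273.15 = 460.15 K.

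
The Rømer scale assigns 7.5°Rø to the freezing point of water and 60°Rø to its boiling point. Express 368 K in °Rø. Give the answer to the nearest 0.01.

First in Celsius: 368 - 273.15 = 94.8500°C.
Linearly onto the Rømer scale: 7.5 + (94.8500 / 100) × (60 - 7.5) = 57.30°Rø.

57.30°Rø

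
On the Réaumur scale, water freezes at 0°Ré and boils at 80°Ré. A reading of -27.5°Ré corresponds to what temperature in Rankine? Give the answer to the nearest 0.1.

429.8°R

Linear interpolation between the fixed points: C = (-27.5 - 0) × 100 / (80 - 0) = -34.3750°C.
Then -34.3750 × 1.8 + 491.67 = 429.8°R.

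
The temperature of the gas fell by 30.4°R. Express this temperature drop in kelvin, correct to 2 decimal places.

16.89 K

An interval of 1°R corresponds to 5/9 K.
30.4 × 5/9 = 16.89.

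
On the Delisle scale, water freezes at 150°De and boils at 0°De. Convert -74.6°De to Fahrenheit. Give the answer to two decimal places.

Linear interpolation between the fixed points: C = (-74.6 - 150) × 100 / (0 - 150) = 149.7333°C.
Then 149.7333 × 1.8 + 32 = 301.52°F.

301.52°F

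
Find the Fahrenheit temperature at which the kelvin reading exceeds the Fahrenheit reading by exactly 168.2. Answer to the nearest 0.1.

Let F be the Fahrenheit reading. The kelvin reading is K = 5/9·F + 255.372.
Require K - F = 168.2: (-4/9)·F + 255.372 = 168.2.
F = (168.2 - 255.372) / (-4/9) = 196.1.

196.1°F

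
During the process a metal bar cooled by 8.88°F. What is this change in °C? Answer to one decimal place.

4.9°C

An interval of 1°F corresponds to 5/9°C.
8.88 × 5/9 = 4.9.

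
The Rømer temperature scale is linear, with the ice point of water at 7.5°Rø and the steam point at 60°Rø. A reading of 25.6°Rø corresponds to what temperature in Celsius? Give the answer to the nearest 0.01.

34.48°C

Linear interpolation between the fixed points: C = (25.6 - 7.5) × 100 / (60 - 7.5) = 34.4762°C.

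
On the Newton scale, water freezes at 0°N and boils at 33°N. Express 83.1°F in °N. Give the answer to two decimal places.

First in Celsius: (83.1 - 32) × 5/9 = 28.3889°C.
Linearly onto the Newton scale: 0 + (28.3889 / 100) × (33 - 0) = 9.37°N.

9.37°N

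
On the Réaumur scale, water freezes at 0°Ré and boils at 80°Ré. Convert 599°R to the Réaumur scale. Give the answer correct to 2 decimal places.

First in Celsius: (599 - 491.67) × 5/9 = 59.6278°C.
Linearly onto the Réaumur scale: 0 + (59.6278 / 100) × (80 - 0) = 47.70°Ré.

47.70°Ré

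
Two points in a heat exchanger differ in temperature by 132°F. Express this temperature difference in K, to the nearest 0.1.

Only the scale ratio 5/9 matters for a change in temperature.
132 × 5/9 = 73.3.

73.3 K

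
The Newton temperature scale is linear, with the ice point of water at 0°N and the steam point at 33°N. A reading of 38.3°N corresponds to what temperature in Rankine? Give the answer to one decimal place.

700.6°R

Linear interpolation between the fixed points: C = (38.3 - 0) × 100 / (33 - 0) = 116.0606°C.
Then 116.0606 × 1.8 + 491.67 = 700.6°R.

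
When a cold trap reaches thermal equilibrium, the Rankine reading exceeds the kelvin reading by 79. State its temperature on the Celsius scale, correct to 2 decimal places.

-174.40°C

Let x be the kelvin reading; then the Rankine reading is 1.8·x.
(1.8·x) - x = 79  ⇒  (0.8)·x = 79  ⇒  x = 98.7500 K.
In Celsius: 98.75 - 273.15 = -174.40°C.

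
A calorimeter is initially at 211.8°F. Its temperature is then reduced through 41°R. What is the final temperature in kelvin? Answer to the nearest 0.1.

350.3 K

Initial temperature in Celsius: (211.8 - 32) × 5/9 = 99.8889°C.
The 41°R change is an interval, so only the factor 5/9 applies: -41 × 5/9 = -22.7778°C.
Final Celsius temperature: 99.8889 - 22.7778 = 77.1111°C.
In kelvin: 77.1111 + 273.15 = 350.3 K.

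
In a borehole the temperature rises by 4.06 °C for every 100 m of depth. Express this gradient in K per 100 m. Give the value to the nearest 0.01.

4.06 K/100 m

The quantity depends on a temperature interval, so only the ratio of degree sizes applies; the offset between the scales is irrelevant.
A change of 1°C is a change of 1 K, so 4.06 × 1 = 4.06.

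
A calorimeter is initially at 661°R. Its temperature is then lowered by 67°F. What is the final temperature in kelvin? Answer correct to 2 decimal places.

Initial temperature in Celsius: (661 - 491.67) × 5/9 = 94.0722°C.
The 67°F change is an interval, so only the factor 5/9 applies: -67 × 5/9 = -37.2222°C.
Final Celsius temperature: 94.0722 - 37.2222 = 56.8500°C.
In kelvin: 56.8500 + 273.15 = 330.00 K.

330.00 K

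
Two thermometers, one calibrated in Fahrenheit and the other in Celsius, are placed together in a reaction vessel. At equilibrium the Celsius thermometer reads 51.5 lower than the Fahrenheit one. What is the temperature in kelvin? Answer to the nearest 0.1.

297.5 K

Let x be the Fahrenheit reading; then the Celsius reading is 5/9·x - 17.7778.
(5/9·x - 17.7778) - x = -51.5  ⇒  (-4/9)·x = -33.7222  ⇒  x = 75.8750°F.
In Celsius: (75.875 - 32) × 5/9 = 24.3750°C.
In kelvin: 24.3750 + 273.15 = 297.5 K.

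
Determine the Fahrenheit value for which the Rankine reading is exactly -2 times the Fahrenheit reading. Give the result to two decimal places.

Let F be the Fahrenheit reading. The Rankine reading is R = 1·F + 459.67.
Require R = -2·F: 1·F + 459.67 = -2·F.
(3)·F = -459.67  ⇒  F = -153.22.

-153.22°F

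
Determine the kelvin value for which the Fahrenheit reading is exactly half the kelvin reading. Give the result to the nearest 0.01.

353.59 K

Let K be the kelvin reading. The Fahrenheit reading is F = 1.8·K - 459.67.
Require F = 0.5·K: 1.8·K - 459.67 = 0.5·K.
(1.3)·K = 459.67  ⇒  K = 353.59.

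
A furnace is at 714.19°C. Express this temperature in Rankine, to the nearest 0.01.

1777.21°R

In Rankine: 714.1900 × 1.8 + 491.67 = 1777.21°R.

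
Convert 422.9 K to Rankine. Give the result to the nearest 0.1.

761.2°R

In Celsius: 422.9 - 273.15 = 149.7500°C.
In Rankine: 149.7500 × 1.8 + 491.67 = 761.2°R.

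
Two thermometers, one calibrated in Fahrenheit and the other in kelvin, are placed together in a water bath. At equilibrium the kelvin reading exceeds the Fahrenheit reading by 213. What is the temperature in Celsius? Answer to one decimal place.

35.2°C

Let x be the Fahrenheit reading; then the kelvin reading is 5/9·x + 255.372.
(5/9·x + 255.372) - x = 213  ⇒  (-4/9)·x = -42.3722  ⇒  x = 95.3375°F.
In Celsius: (95.3375 - 32) × 5/9 = 35.2°C.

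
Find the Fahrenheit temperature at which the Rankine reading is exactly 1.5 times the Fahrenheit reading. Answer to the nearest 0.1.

919.3°F

Let F be the Fahrenheit reading. The Rankine reading is R = 1·F + 459.67.
Require R = 1.5·F: 1·F + 459.67 = 1.5·F.
(-0.5)·F = -459.67  ⇒  F = 919.3.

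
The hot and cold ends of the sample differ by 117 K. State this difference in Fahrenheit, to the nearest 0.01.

210.60°F

For a temperature interval the offset drops out; only the factor 1.8 applies.
117 × 1.8 = 210.60.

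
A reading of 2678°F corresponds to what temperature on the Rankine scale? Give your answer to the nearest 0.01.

In Celsius: (2678 - 32) × 5/9 = 1470.0000°C.
In Rankine: 1470.0000 × 1.8 + 491.67 = 3137.67°R.

3137.67°R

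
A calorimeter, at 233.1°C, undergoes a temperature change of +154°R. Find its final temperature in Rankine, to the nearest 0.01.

1065.25°R

The 154°R change is an interval, so only the factor 5/9 applies: +154 × 5/9 = +85.5556°C.
Final Celsius temperature: 233.1000 + 85.5556 = 318.6556°C.
In Rankine: 318.6556 × 1.8 + 491.67 = 1065.25°R.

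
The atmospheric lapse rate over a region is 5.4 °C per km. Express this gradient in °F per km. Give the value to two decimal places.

9.72 °F/km

The quantity depends on a temperature interval, so only the ratio of degree sizes applies; the offset between the scales is irrelevant.
A change of 1°C is a change of 1.8°F, so 5.4 × 1.8 = 9.72.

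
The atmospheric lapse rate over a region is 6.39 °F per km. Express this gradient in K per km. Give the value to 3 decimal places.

3.550 K/km

Since only a temperature interval is involved, the additive offset between the scales drops out.
A change of 1°F is a change of 5/9 K, so 6.39 × 5/9 = 3.550.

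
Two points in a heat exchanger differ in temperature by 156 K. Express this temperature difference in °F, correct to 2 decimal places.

An interval of 1 K corresponds to 1.8°F.
156 × 1.8 = 280.80.

280.80°F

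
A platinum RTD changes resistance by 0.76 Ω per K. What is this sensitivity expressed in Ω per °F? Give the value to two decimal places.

0.42 Ω per °F

Since only a temperature interval is involved, the additive offset between the scales drops out.
A change of 1°F is a change of 5/9 K, so per °F the value is 0.76 × 5/9 = 0.42.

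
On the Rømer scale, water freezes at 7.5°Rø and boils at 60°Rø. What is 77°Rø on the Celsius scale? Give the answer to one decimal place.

132.4°C

Linear interpolation between the fixed points: C = (77 - 7.5) × 100 / (60 - 7.5) = 132.3810°C.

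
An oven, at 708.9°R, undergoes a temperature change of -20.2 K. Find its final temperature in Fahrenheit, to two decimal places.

Initial temperature in Celsius: (708.9 - 491.67) × 5/9 = 120.6833°C.
The 20.2 K change is an interval; Kelvin and Celsius degrees are the same size, so ΔC = -20.2°C.
Final Celsius temperature: 120.6833 - 20.2000 = 100.4833°C.
In Fahrenheit: 100.4833 × 1.8 + 32 = 212.87°F.

212.87°F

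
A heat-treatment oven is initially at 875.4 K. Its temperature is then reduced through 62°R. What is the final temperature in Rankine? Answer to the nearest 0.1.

1513.7°R

Initial temperature in Celsius: 875.4 - 273.15 = 602.2500°C.
The 62°R change is an interval, so only the factor 5/9 applies: -62 × 5/9 = -34.4444°C.
Final Celsius temperature: 602.2500 - 34.4444 = 567.8056°C.
In Rankine: 567.8056 × 1.8 + 491.67 = 1513.7°R.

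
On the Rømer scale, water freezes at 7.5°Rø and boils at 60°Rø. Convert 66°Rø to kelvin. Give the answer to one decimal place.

384.6 K

Linear interpolation between the fixed points: C = (66 - 7.5) × 100 / (60 - 7.5) = 111.4286°C.
Then 111.4286 + 273.15 = 384.6 K.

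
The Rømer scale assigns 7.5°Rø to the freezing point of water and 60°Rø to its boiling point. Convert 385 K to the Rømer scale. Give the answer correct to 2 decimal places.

First in Celsius: 385 - 273.15 = 111.8500°C.
Linearly onto the Rømer scale: 7.5 + (111.8500 / 100) × (60 - 7.5) = 66.22°Rø.

66.22°Rø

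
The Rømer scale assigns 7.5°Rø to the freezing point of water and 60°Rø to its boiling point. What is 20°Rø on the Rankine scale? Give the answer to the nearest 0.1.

Linear interpolation between the fixed points: C = (20 - 7.5) × 100 / (60 - 7.5) = 23.8095°C.
Then 23.8095 × 1.8 + 491.67 = 534.5°R.

534.5°R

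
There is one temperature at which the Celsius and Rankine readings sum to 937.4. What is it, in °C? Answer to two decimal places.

159.19°C

Let C be the Celsius reading. The Rankine reading is R = 1.8·C + 491.67.
Require C + R = 937.4: (2.8)·C + 491.67 = 937.4.
C = (937.4 - 491.67) / (2.8) = 159.19.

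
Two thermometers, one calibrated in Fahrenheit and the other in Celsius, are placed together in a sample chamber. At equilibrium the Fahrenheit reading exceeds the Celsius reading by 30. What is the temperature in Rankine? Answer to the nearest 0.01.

Let x be the Fahrenheit reading; then the Celsius reading is 5/9·x - 17.7778.
(5/9·x - 17.7778) - x = -30  ⇒  (-4/9)·x = -12.2222  ⇒  x = 27.5000°F.
In Celsius: (27.5 - 32) × 5/9 = -2.5000°C.
In Rankine: -2.5000 × 1.8 + 491.67 = 487.17°R.

487.17°R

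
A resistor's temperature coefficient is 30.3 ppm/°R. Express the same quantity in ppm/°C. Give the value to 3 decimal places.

54.540 ppm/°C

The quantity depends on a temperature interval, so only the ratio of degree sizes applies; the offset between the scales is irrelevant.
A change of 1°C is a change of 1.8°R, so per °C the value is 30.3 × 1.8 = 54.540.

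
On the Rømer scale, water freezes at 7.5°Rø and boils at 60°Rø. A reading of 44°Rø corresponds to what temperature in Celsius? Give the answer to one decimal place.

69.5°C

Linear interpolation between the fixed points: C = (44 - 7.5) × 100 / (60 - 7.5) = 69.5238°C.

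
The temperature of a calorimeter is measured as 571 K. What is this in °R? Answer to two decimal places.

1027.80°R

In Celsius: 571 - 273.15 = 297.8500°C.
In Rankine: 297.8500 × 1.8 + 491.67 = 1027.80°R.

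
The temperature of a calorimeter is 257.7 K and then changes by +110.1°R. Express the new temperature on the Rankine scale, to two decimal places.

Initial temperature in Celsius: 257.7 - 273.15 = -15.4500°C.
The 110.1°R change is an interval, so only the factor 5/9 applies: +110.1 × 5/9 = +61.1667°C.
Final Celsius temperature: -15.4500 + 61.1667 = 45.7167°C.
In Rankine: 45.7167 × 1.8 + 491.67 = 573.96°R.

573.96°R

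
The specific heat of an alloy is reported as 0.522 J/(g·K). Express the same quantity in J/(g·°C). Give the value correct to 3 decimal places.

The quantity depends on a temperature interval, so only the ratio of degree sizes applies; the offset between the scales is irrelevant.
A change of 1°C is a change of 1 K, so per °C the value is 0.522 × 1 = 0.522.

0.522 J/(g·°C)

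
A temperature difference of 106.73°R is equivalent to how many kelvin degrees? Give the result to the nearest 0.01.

59.29 K

Only the scale ratio 5/9 matters for a change in temperature.
106.73 × 5/9 = 59.29.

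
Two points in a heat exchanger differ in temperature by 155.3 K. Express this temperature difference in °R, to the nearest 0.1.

279.5°R

For a temperature interval the offset drops out; only the factor 1.8 applies.
155.3 × 1.8 = 279.5.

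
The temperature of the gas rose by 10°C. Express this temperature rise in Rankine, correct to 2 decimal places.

18.00°R

An interval of 1°C corresponds to 1.8°R.
10 × 1.8 = 18.00.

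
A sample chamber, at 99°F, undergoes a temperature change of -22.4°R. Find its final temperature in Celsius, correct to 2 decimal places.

Initial temperature in Celsius: (99 - 32) × 5/9 = 37.2222°C.
The 22.4°R change is an interval, so only the factor 5/9 applies: -22.4 × 5/9 = -12.4444°C.
Final Celsius temperature: 37.2222 - 12.4444 = 24.7778°C.

24.78°C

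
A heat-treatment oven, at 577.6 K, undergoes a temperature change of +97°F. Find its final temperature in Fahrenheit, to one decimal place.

677.0°F

Initial temperature in Celsius: 577.6 - 273.15 = 304.4500°C.
The 97°F change is an interval, so only the factor 5/9 applies: +97 × 5/9 = +53.8889°C.
Final Celsius temperature: 304.4500 + 53.8889 = 358.3389°C.
In Fahrenheit: 358.3389 × 1.8 + 32 = 677.0°F.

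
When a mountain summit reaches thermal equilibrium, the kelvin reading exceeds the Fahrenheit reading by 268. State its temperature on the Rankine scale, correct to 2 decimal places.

Let x be the Fahrenheit reading; then the kelvin reading is 5/9·x + 255.372.
(5/9·x + 255.372) - x = 268  ⇒  (-4/9)·x = 12.6278  ⇒  x = -28.4125°F.
In Celsius: (-28.4125 - 32) × 5/9 = -33.5625°C.
In Rankine: -33.5625 × 1.8 + 491.67 = 431.26°R.

431.26°R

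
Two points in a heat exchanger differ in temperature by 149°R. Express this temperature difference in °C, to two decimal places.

Only the scale ratio 5/9 matters for a change in temperature.
149 × 5/9 = 82.78.

82.78°C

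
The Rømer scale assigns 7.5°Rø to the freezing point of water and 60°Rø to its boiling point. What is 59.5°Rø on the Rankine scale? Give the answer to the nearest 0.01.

669.96°R

Linear interpolation between the fixed points: C = (59.5 - 7.5) × 100 / (60 - 7.5) = 99.0476°C.
Then 99.0476 × 1.8 + 491.67 = 669.96°R.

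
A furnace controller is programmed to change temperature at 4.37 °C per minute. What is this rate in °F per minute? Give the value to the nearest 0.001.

7.866 °F/minute

The quantity depends on a temperature interval, so only the ratio of degree sizes applies; the offset between the scales is irrelevant.
A change of 1°C is a change of 1.8°F, so 4.37 × 1.8 = 7.866.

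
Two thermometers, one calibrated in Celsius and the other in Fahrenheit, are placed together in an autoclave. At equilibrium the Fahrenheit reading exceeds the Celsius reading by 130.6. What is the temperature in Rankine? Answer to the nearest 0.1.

Let x be the Celsius reading; then the Fahrenheit reading is 1.8·x + 32.
(1.8·x + 32) - x = 130.6  ⇒  (0.8)·x = 98.6  ⇒  x = 123.2500°C.
In Rankine: 123.2500 × 1.8 + 491.67 = 713.5°R.

713.5°R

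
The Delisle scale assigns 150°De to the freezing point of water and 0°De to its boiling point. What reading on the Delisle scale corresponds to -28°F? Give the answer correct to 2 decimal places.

First in Celsius: (-28 - 32) × 5/9 = -33.3333°C.
Linearly onto the Delisle scale: 150 + (-33.3333 / 100) × (0 - 150) = 200.00°De.

200.00°De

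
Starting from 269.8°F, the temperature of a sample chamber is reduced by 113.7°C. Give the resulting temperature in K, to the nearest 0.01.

291.56 K

Initial temperature in Celsius: (269.8 - 32) × 5/9 = 132.1111°C.
Final Celsius temperature: 132.1111 - 113.7000 = 18.4111°C.
In kelvin: 18.4111 + 273.15 = 291.56 K.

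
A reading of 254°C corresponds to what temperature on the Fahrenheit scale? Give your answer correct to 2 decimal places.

In Fahrenheit: 254.0000 × 1.8 + 32 = 489.20°F.

489.20°F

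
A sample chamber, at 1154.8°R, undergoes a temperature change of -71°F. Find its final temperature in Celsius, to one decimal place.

329.0°C

Initial temperature in Celsius: (1154.8 - 491.67) × 5/9 = 368.4056°C.
The 71°F change is an interval, so only the factor 5/9 applies: -71 × 5/9 = -39.4444°C.
Final Celsius temperature: 368.4056 - 39.4444 = 328.9611°C.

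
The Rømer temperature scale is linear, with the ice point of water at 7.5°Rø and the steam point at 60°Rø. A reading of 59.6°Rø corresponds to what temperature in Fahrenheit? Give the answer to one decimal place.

210.6°F

Linear interpolation between the fixed points: C = (59.6 - 7.5) × 100 / (60 - 7.5) = 99.2381°C.
Then 99.2381 × 1.8 + 32 = 210.6°F.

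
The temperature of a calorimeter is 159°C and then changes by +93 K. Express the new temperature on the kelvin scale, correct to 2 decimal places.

525.15 K

The 93 K change is an interval; Kelvin and Celsius degrees are the same size, so ΔC = +93°C.
Final Celsius temperature: 159.0000 + 93.0000 = 252.0000°C.
In kelvin: 252.0000 + 273.15 = 525.15 K.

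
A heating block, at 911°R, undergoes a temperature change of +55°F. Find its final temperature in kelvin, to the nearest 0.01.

Initial temperature in Celsius: (911 - 491.67) × 5/9 = 232.9611°C.
The 55°F change is an interval, so only the factor 5/9 applies: +55 × 5/9 = +30.5556°C.
Final Celsius temperature: 232.9611 + 30.5556 = 263.5167°C.
In kelvin: 263.5167 + 273.15 = 536.67 K.

536.67 K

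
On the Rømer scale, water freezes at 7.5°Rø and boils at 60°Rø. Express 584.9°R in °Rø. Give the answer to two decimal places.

First in Celsius: (584.9 - 491.67) × 5/9 = 51.7944°C.
Linearly onto the Rømer scale: 7.5 + (51.7944 / 100) × (60 - 7.5) = 34.69°Rø.

34.69°Rø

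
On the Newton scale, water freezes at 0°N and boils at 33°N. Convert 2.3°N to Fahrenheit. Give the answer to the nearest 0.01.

Linear interpolation between the fixed points: C = (2.3 - 0) × 100 / (33 - 0) = 6.9697°C.
Then 6.9697 × 1.8 + 32 = 44.55°F.

44.55°F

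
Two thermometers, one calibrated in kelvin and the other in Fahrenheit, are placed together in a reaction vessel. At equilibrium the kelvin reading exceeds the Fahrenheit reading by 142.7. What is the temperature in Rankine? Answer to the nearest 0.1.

713.2°R

Let x be the kelvin reading; then the Fahrenheit reading is 1.8·x - 459.67.
(1.8·x - 459.67) - x = -142.7  ⇒  (0.8)·x = 316.97  ⇒  x = 396.2125 K.
In Celsius: 396.2125 - 273.15 = 123.0625°C.
In Rankine: 123.0625 × 1.8 + 491.67 = 713.2°R.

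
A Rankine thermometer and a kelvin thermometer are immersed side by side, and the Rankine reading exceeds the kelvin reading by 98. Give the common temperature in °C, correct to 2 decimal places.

-150.65°C

Let x be the Rankine reading; then the kelvin reading is 5/9·x.
(5/9·x) - x = -98  ⇒  (-4/9)·x = -98  ⇒  x = 220.5000°R.
In Celsius: (220.5 - 491.67) × 5/9 = -150.65°C.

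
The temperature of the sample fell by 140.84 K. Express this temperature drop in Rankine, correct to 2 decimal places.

Only the scale ratio 1.8 matters for a change in temperature.
140.84 × 1.8 = 253.51.

253.51°R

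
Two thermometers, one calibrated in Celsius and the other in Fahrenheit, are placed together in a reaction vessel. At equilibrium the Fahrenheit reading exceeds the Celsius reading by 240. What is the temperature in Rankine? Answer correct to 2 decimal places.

Let x be the Celsius reading; then the Fahrenheit reading is 1.8·x + 32.
(1.8·x + 32) - x = 240  ⇒  (0.8)·x = 208  ⇒  x = 260.0000°C.
In Rankine: 260.0000 × 1.8 + 491.67 = 959.67°R.

959.67°R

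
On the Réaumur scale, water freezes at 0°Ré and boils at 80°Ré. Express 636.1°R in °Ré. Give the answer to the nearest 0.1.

64.2°Ré

First in Celsius: (636.1 - 491.67) × 5/9 = 80.2389°C.
Linearly onto the Réaumur scale: 0 + (80.2389 / 100) × (80 - 0) = 64.2°Ré.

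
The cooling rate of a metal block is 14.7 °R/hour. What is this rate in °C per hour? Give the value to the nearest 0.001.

The quantity depends on a temperature interval, so only the ratio of degree sizes applies; the offset between the scales is irrelevant.
A change of 1°R is a change of 5/9°C, so 14.7 × 5/9 = 8.167.

8.167 °C/hour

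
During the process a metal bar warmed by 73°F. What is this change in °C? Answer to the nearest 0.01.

Only the scale ratio 5/9 matters for a change in temperature.
73 × 5/9 = 40.56.

40.56°C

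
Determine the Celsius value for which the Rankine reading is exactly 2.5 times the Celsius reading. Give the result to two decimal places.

702.39°C

Let C be the Celsius reading. The Rankine reading is R = 1.8·C + 491.67.
Require R = 2.5·C: 1.8·C + 491.67 = 2.5·C.
(-0.7)·C = -491.67  ⇒  C = 702.39.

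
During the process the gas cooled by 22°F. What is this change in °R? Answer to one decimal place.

22.0°R

Fahrenheit and Rankine degrees are the same size, so the interval is unchanged: 22.0.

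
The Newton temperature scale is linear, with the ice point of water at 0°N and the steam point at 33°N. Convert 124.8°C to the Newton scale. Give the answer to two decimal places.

41.18°N

Linearly onto the Newton scale: 0 + (124.8000 / 100) × (33 - 0) = 41.18°N.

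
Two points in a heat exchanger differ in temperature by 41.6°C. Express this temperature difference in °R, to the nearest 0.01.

74.88°R

An interval of 1°C corresponds to 1.8°R.
41.6 × 1.8 = 74.88.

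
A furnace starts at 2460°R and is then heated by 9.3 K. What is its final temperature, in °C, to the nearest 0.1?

1102.8°C

Initial temperature in Celsius: (2460 - 491.67) × 5/9 = 1093.5167°C.
The 9.3 K change is an interval; Kelvin and Celsius degrees are the same size, so ΔC = +9.3°C.
Final Celsius temperature: 1093.5167 + 9.3000 = 1102.8167°C.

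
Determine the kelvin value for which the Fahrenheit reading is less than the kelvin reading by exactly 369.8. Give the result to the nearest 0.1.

Let K be the kelvin reading. The Fahrenheit reading is F = 1.8·K - 459.67.
Require F - K = -369.8: (0.8)·K - 459.67 = -369.8.
K = (-369.8 + 459.67) / (0.8) = 112.3.

112.3 K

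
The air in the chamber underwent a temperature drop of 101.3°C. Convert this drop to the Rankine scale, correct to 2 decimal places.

An interval of 1°C corresponds to 1.8°R.
101.3 × 1.8 = 182.34.

182.34°R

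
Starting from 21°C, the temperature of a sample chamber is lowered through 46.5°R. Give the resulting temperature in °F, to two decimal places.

The 46.5°R change is an interval, so only the factor 5/9 applies: -46.5 × 5/9 = -25.8333°C.
Final Celsius temperature: 21.0000 - 25.8333 = -4.8333°C.
In Fahrenheit: -4.8333 × 1.8 + 32 = 23.30°F.

23.30°F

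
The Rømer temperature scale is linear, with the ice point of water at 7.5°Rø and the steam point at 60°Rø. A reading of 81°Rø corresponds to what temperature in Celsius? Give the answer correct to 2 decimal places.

Linear interpolation between the fixed points: C = (81 - 7.5) × 100 / (60 - 7.5) = 140.0000°C.

140.00°C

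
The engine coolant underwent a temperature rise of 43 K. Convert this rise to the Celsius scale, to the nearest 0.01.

Kelvin and Celsius degrees are the same size, so the interval is unchanged: 43.00.

43.00°C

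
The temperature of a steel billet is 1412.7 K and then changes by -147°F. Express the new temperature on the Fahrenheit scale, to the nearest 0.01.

Initial temperature in Celsius: 1412.7 - 273.15 = 1139.5500°C.
The 147°F change is an interval, so only the factor 5/9 applies: -147 × 5/9 = -81.6667°C.
Final Celsius temperature: 1139.5500 - 81.6667 = 1057.8833°C.
In Fahrenheit: 1057.8833 × 1.8 + 32 = 1936.19°F.

1936.19°F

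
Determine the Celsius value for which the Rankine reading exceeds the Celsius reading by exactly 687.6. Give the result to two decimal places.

Let C be the Celsius reading. The Rankine reading is R = 1.8·C + 491.67.
Require R - C = 687.6: (0.8)·C + 491.67 = 687.6.
C = (687.6 - 491.67) / (0.8) = 244.91.

244.91°C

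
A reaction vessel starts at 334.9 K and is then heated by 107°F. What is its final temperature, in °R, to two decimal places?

Initial temperature in Celsius: 334.9 - 273.15 = 61.7500°C.
The 107°F change is an interval, so only the factor 5/9 applies: +107 × 5/9 = +59.4444°C.
Final Celsius temperature: 61.7500 + 59.4444 = 121.1944°C.
In Rankine: 121.1944 × 1.8 + 491.67 = 709.82°R.

709.82°R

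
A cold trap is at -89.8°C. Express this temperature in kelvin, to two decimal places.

183.35 K

In kelvin: -89.8000 + 273.15 = 183.35 K.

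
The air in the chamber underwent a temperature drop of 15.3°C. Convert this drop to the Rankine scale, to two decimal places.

For a temperature interval the offset drops out; only the factor 1.8 applies.
15.3 × 1.8 = 27.54.

27.54°R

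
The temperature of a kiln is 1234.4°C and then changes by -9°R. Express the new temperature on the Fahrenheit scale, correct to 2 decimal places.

The 9°R change is an interval, so only the factor 5/9 applies: -9 × 5/9 = -5.0000°C.
Final Celsius temperature: 1234.4000 - 5.0000 = 1229.4000°C.
In Fahrenheit: 1229.4000 × 1.8 + 32 = 2244.92°F.

2244.92°F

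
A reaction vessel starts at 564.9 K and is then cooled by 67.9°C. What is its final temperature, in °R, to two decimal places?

894.60°R

Initial temperature in Celsius: 564.9 - 273.15 = 291.7500°C.
Final Celsius temperature: 291.7500 - 67.9000 = 223.8500°C.
In Rankine: 223.8500 × 1.8 + 491.67 = 894.60°R.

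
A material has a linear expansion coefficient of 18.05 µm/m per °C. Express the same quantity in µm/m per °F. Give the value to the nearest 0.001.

10.028 µm/m per °F

Since only a temperature interval is involved, the additive offset between the scales drops out.
A change of 1°F is a change of 5/9°C, so per °F the value is 18.05 × 5/9 = 10.028.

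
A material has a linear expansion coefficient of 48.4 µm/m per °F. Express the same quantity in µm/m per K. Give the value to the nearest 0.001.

Since only a temperature interval is involved, the additive offset between the scales drops out.
A change of 1 K is a change of 1.8°F, so per K the value is 48.4 × 1.8 = 87.120.

87.120 µm/m per K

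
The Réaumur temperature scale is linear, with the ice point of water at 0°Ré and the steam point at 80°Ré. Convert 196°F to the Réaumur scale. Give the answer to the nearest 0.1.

72.9°Ré

First in Celsius: (196 - 32) × 5/9 = 91.1111°C.
Linearly onto the Réaumur scale: 0 + (91.1111 / 100) × (80 - 0) = 72.9°Ré.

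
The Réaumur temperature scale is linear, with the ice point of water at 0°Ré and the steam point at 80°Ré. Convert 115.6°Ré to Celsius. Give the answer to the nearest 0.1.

144.5°C

Linear interpolation between the fixed points: C = (115.6 - 0) × 100 / (80 - 0) = 144.5000°C.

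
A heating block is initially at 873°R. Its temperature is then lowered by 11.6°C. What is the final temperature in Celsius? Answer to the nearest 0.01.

Initial temperature in Celsius: (873 - 491.67) × 5/9 = 211.8500°C.
Final Celsius temperature: 211.8500 - 11.6000 = 200.2500°C.

200.25°C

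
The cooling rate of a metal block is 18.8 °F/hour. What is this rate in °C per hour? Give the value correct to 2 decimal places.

10.44 °C/hour

The quantity depends on a temperature interval, so only the ratio of degree sizes applies; the offset between the scales is irrelevant.
A change of 1°F is a change of 5/9°C, so 18.8 × 5/9 = 10.44.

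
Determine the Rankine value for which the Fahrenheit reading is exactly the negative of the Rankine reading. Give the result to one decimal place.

Let R be the Rankine reading. The Fahrenheit reading is F = 1·R - 459.67.
Require F = -1·R: 1·R - 459.67 = -1·R.
(2)·R = 459.67  ⇒  R = 229.8.

229.8°R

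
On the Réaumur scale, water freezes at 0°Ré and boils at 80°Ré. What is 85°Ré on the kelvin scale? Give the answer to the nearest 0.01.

379.40 K

Linear interpolation between the fixed points: C = (85 - 0) × 100 / (80 - 0) = 106.2500°C.
Then 106.2500 + 273.15 = 379.40 K.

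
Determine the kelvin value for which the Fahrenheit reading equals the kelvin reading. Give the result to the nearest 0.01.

574.59 K

Let K be the kelvin reading. The Fahrenheit reading is F = 1.8·K - 459.67.
Set F = K: 1.8·K - 459.67 = K.
(0.8)·K = 459.67  ⇒  K = 574.59.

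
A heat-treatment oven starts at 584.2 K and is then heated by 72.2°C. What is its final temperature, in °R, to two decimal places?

1181.52°R

Initial temperature in Celsius: 584.2 - 273.15 = 311.0500°C.
Final Celsius temperature: 311.0500 + 72.2000 = 383.2500°C.
In Rankine: 383.2500 × 1.8 + 491.67 = 1181.52°R.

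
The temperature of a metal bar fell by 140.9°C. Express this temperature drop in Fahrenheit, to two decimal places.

253.62°F

Only the scale ratio 1.8 matters for a change in temperature.
140.9 × 1.8 = 253.62.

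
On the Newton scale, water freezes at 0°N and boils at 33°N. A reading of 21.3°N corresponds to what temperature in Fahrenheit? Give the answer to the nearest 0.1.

Linear interpolation between the fixed points: C = (21.3 - 0) × 100 / (33 - 0) = 64.5455°C.
Then 64.5455 × 1.8 + 32 = 148.2°F.

148.2°F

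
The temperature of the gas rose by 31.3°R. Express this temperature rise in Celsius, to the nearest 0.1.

17.4°C

An interval of 1°R corresponds to 5/9°C.
31.3 × 5/9 = 17.4.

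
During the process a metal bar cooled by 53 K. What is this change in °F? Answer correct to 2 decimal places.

Only the scale ratio 1.8 matters for a change in temperature.
53 × 1.8 = 95.40.

95.40°F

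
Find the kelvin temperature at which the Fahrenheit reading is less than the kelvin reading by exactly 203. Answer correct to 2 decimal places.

Let K be the kelvin reading. The Fahrenheit reading is F = 1.8·K - 459.67.
Require F - K = -203: (0.8)·K - 459.67 = -203.
K = (-203 + 459.67) / (0.8) = 320.84.

320.84 K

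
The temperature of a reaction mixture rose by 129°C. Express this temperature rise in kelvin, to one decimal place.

Celsius and kelvin degrees are the same size, so the interval is unchanged: 129.0.

129.0 K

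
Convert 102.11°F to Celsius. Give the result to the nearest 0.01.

38.95°C

In Celsius: (102.11 - 32) × 5/9 = 38.9500°C.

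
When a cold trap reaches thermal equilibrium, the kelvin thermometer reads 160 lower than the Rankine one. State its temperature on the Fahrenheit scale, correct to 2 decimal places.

-99.67°F

Let x be the Rankine reading; then the kelvin reading is 5/9·x.
(5/9·x) - x = -160  ⇒  (-4/9)·x = -160  ⇒  x = 360.0000°R.
In Celsius: (360 - 491.67) × 5/9 = -73.1500°C.
In Fahrenheit: -73.1500 × 1.8 + 32 = -99.67°F.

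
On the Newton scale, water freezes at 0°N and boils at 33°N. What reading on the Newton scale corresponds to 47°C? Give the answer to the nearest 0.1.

Linearly onto the Newton scale: 0 + (47.0000 / 100) × (33 - 0) = 15.5°N.

15.5°N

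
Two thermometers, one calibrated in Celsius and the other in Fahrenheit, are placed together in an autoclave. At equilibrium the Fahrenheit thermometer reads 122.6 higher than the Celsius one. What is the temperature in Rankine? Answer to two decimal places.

695.52°R

Let x be the Celsius reading; then the Fahrenheit reading is 1.8·x + 32.
(1.8·x + 32) - x = 122.6  ⇒  (0.8)·x = 90.6  ⇒  x = 113.2500°C.
In Rankine: 113.2500 × 1.8 + 491.67 = 695.52°R.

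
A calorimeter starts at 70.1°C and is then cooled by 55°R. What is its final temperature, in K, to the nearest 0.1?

312.7 K

The 55°R change is an interval, so only the factor 5/9 applies: -55 × 5/9 = -30.5556°C.
Final Celsius temperature: 70.1000 - 30.5556 = 39.5444°C.
In kelvin: 39.5444 + 273.15 = 312.7 K.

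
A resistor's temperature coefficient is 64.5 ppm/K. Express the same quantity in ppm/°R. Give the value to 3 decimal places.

The quantity depends on a temperature interval, so only the ratio of degree sizes applies; the offset between the scales is irrelevant.
A change of 1°R is a change of 5/9 K, so per °R the value is 64.5 × 5/9 = 35.833.

35.833 ppm/°R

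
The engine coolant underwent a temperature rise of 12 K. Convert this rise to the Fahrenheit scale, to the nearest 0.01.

Only the scale ratio 1.8 matters for a change in temperature.
12 × 1.8 = 21.60.

21.60°F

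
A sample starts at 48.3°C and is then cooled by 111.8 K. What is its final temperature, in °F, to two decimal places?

-82.30°F

The 111.8 K change is an interval; Kelvin and Celsius degrees are the same size, so ΔC = -111.8°C.
Final Celsius temperature: 48.3000 - 111.8000 = -63.5000°C.
In Fahrenheit: -63.5000 × 1.8 + 32 = -82.30°F.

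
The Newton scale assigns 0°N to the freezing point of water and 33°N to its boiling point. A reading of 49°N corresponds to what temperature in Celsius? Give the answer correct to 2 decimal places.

Linear interpolation between the fixed points: C = (49 - 0) × 100 / (33 - 0) = 148.4848°C.

148.48°C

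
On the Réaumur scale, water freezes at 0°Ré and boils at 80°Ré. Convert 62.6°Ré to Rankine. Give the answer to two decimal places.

Linear interpolation between the fixed points: C = (62.6 - 0) × 100 / (80 - 0) = 78.2500°C.
Then 78.2500 × 1.8 + 491.67 = 632.52°R.

632.52°R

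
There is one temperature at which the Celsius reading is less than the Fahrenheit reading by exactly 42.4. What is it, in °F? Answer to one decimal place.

Let F be the Fahrenheit reading. The Celsius reading is C = 5/9·F - 17.7778.
Require C - F = -42.4: (-4/9)·F - 17.7778 = -42.4.
F = (-42.4 + 17.7778) / (-4/9) = 55.4.

55.4°F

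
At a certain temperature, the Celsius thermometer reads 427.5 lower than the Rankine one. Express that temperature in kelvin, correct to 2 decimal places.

192.94 K

Let x be the Rankine reading; then the Celsius reading is 5/9·x - 273.15.
(5/9·x - 273.15) - x = -427.5  ⇒  (-4/9)·x = -154.35  ⇒  x = 347.2875°R.
In Celsius: (347.2875 - 491.67) × 5/9 = -80.2125°C.
In kelvin: -80.2125 + 273.15 = 192.94 K.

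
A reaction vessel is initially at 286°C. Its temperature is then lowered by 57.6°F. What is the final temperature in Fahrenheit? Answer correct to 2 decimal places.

489.20°F

The 57.6°F change is an interval, so only the factor 5/9 applies: -57.6 × 5/9 = -32.0000°C.
Final Celsius temperature: 286.0000 - 32.0000 = 254.0000°C.
In Fahrenheit: 254.0000 × 1.8 + 32 = 489.20°F.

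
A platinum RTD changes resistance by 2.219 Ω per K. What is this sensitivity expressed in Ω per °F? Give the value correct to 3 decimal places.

The quantity depends on a temperature interval, so only the ratio of degree sizes applies; the offset between the scales is irrelevant.
A change of 1°F is a change of 5/9 K, so per °F the value is 2.219 × 5/9 = 1.233.

1.233 Ω per °F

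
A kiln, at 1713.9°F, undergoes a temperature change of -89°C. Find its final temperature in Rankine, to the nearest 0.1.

Initial temperature in Celsius: (1713.9 - 32) × 5/9 = 934.3889°C.
Final Celsius temperature: 934.3889 - 89.0000 = 845.3889°C.
In Rankine: 845.3889 × 1.8 + 491.67 = 2013.4°R.

2013.4°R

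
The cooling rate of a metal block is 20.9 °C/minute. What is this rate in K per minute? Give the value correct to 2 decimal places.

Since only a temperature interval is involved, the additive offset between the scales drops out.
A change of 1°C is a change of 1 K, so 20.9 × 1 = 20.90.

20.90 K/minute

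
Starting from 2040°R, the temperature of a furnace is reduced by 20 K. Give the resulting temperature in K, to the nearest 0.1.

Initial temperature in Celsius: (2040 - 491.67) × 5/9 = 860.1833°C.
The 20 K change is an interval; Kelvin and Celsius degrees are the same size, so ΔC = -20°C.
Final Celsius temperature: 860.1833 - 20.0000 = 840.1833°C.
In kelvin: 840.1833 + 273.15 = 1113.3 K.

1113.3 K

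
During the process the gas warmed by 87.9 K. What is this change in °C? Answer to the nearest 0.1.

87.9°C

Kelvin and Celsius degrees are the same size, so the interval is unchanged: 87.9.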